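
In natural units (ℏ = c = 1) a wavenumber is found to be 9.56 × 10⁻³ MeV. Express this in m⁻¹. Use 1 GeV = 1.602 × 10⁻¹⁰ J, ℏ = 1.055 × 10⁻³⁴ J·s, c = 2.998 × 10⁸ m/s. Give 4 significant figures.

4.842 × 10¹⁰ m⁻¹

Inverse length is [E]/(ℏc).
1 GeV → 1/(ℏc) × (1 GeV in J) = 5.065 × 10¹⁵ m⁻¹.
Convert the energy scale: 9.56 × 10⁻³ MeV = 9.56 × 10⁻⁶ GeV.
Result: 9.56 × 10⁻⁶ × 5.065 × 10¹⁵ = 4.842 × 10¹⁰ m⁻¹.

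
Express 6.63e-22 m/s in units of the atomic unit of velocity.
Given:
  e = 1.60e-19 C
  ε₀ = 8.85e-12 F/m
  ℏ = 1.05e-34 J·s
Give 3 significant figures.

atomic unit of velocity: v_au = e²/(4πε₀ℏ) = 2.19e6 m/s.
6.63e-22 / 2.19e6 = 3.02e-28

3.02e-28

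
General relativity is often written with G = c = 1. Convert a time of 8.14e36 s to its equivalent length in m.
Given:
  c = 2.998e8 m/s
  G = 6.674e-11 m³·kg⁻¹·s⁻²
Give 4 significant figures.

2.440e45 m

Time → length via c.
8.14e36 s × (c) = 2.440e45 m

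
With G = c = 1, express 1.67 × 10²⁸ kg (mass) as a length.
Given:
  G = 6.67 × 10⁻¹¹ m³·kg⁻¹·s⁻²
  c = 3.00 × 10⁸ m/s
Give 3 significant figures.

In G = c = 1 units mass has dimensions of length; the conversion factor is G/c².
1.67 × 10²⁸ kg × (G/c²) = 12.4 m

12.4 m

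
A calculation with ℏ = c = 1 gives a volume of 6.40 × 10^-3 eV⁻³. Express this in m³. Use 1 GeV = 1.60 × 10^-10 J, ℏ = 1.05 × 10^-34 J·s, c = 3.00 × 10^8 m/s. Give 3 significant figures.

Volume is [L]³ = [E]⁻³·(ℏc)³.
1 GeV⁻³ → (ℏc)³ × (1 GeV in J)⁻³ = 7.63 × 10^-48 m³.
Convert the energy scale: 6.40 × 10^-3 eV⁻³ = 6.40 × 10^24 GeV⁻³.
Result: 6.40 × 10^24 × 7.63 × 10^-48 = 4.88 × 10^-23 m³.

4.88 × 10^-23 m³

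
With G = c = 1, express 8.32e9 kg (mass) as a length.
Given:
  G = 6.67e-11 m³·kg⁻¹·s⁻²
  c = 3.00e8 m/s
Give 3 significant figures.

6.17e-18 m

In G = c = 1 units mass has dimensions of length; the conversion factor is G/c².
8.32e9 kg × (G/c²) = 6.17e-18 m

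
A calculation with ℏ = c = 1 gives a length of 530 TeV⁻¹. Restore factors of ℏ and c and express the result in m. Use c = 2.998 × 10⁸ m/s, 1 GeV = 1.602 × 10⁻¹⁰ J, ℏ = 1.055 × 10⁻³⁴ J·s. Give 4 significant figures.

A length is [E]⁻¹ in ℏ=c=1; restore one factor of ℏc.
1 GeV⁻¹ → ℏc × (1 GeV in J)⁻¹ = 1.974 × 10⁻¹⁶ m.
Convert the energy scale: 530 TeV⁻¹ = 0.530 GeV⁻¹.
Result: 0.530 × 1.974 × 10⁻¹⁶ = 1.046 × 10⁻¹⁶ m.

1.046 × 10⁻¹⁶ m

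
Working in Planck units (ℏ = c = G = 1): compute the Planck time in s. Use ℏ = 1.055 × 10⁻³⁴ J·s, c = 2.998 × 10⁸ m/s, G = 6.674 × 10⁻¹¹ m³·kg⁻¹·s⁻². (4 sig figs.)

5.392 × 10⁻⁴⁴ s

From ℏ = c = G = 1 the time scale is t_P = √(ℏG/c⁵).
  = √(2.907 × 10⁻⁸⁷)
  = 5.392 × 10⁻⁴⁴ s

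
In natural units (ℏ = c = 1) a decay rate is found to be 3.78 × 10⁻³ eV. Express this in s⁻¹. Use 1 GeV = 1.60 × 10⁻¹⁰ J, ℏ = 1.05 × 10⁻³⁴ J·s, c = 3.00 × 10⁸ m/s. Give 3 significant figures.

A rate is [E]/ℏ; divide by ℏ.
1 GeV → 1/ℏ × (1 GeV in J) = 1.52 × 10²⁴ s⁻¹.
Convert the energy scale: 3.78 × 10⁻³ eV = 3.78 × 10⁻¹² GeV.
Result: 3.78 × 10⁻¹² × 1.52 × 10²⁴ = 5.76 × 10¹² s⁻¹.

5.76 × 10¹² s⁻¹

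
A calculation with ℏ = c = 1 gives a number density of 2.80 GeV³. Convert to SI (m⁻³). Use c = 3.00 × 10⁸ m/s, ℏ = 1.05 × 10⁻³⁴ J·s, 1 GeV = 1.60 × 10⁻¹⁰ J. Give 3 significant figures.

3.67 × 10⁴⁷ m⁻³

Number density is [L]⁻³ = [E]³/(ℏc)³.
1 GeV³ → 1/(ℏc)³ × (1 GeV in J)³ = 1.31 × 10⁴⁷ m⁻³.
Result: 2.80 × 1.31 × 10⁴⁷ = 3.67 × 10⁴⁷ m⁻³.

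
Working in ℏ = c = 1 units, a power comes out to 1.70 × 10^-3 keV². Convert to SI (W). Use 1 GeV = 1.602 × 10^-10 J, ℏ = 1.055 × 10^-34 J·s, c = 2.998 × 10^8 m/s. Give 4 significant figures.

Power is [E]/[T] = [E]²/ℏ.
1 GeV² → 1/ℏ × (1 GeV in J)² = 2.433 × 10^14 W.
Convert the energy scale: 1.70 × 10^-3 keV² = 1.70 × 10^-15 GeV².
Result: 1.70 × 10^-15 × 2.433 × 10^14 = 0.4135 W.

0.4135 W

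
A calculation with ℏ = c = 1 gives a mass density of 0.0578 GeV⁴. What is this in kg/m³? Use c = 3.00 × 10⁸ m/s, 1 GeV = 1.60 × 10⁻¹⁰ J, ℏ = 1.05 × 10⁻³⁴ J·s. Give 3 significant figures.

Mass density is [E]/(c²[L]³) = [E]⁴/(ℏ³c⁵).
1 GeV⁴ → 1/(ℏ³c⁵) × (1 GeV in J)⁴ = 2.33 × 10²⁰ kg/m³.
Result: 0.0578 × 2.33 × 10²⁰ = 1.35 × 10¹⁹ kg/m³.

1.35 × 10¹⁹ kg/m³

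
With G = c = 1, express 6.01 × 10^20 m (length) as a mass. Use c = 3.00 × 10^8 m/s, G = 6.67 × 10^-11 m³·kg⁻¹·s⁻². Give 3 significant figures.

Length → mass via c²/G.
6.01 × 10^20 m × (c²/G) = 8.11 × 10^47 kg

8.11 × 10^47 kg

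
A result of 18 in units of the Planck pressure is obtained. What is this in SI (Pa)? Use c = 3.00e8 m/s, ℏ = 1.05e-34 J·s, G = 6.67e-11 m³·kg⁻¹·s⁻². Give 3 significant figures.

One Planck pressure: p_P = c⁷/(ℏG²) = 4.68e113 Pa.
18 × 4.68e113 Pa = 8.43e114 Pa

8.43e114 Pa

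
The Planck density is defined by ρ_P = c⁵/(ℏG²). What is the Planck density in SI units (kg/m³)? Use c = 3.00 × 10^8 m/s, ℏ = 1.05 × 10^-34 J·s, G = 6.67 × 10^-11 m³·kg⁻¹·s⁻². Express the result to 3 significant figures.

5.20 × 10^96 kg/m³

ρ_P = c⁵/(ℏG²)
  = 2.43 × 10^42 / 4.67 × 10^-55
  = 5.20 × 10^96 kg/m³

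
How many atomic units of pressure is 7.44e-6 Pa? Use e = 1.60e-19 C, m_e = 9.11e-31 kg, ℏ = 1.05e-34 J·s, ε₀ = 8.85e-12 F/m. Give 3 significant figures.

atomic unit of pressure: P_au = E_h/a₀³ = m_e⁴e¹⁰/((4πε₀)⁵ℏ⁸) = 3.01e13 Pa.
7.44e-6 / 3.01e13 = 2.47e-19

2.47e-19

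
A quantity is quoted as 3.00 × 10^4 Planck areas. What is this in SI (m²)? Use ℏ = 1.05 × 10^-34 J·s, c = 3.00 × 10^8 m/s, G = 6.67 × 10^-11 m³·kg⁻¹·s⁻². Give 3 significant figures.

One Planck area: A_P = ℏG/c³ = 2.59 × 10^-70 m².
3.00 × 10^4 × 2.59 × 10^-70 m² = 7.78 × 10^-66 m²

7.78 × 10^-66 m²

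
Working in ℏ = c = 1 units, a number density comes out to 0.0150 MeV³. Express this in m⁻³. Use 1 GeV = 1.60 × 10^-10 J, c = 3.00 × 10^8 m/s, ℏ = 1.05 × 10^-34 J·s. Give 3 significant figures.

Number density is [L]⁻³ = [E]³/(ℏc)³.
1 GeV³ → 1/(ℏc)³ × (1 GeV in J)³ = 1.31 × 10^47 m⁻³.
Convert the energy scale: 0.0150 MeV³ = 1.50 × 10^-11 GeV³.
Result: 1.50 × 10^-11 × 1.31 × 10^47 = 1.97 × 10^36 m⁻³.

1.97 × 10^36 m⁻³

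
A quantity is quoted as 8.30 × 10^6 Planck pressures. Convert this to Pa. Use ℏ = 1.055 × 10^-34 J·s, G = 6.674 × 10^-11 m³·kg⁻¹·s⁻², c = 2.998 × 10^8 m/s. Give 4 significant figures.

3.845 × 10^120 Pa

One Planck pressure: p_P = c⁷/(ℏG²) = 4.632 × 10^113 Pa.
8.30 × 10^6 × 4.632 × 10^113 Pa = 3.845 × 10^120 Pa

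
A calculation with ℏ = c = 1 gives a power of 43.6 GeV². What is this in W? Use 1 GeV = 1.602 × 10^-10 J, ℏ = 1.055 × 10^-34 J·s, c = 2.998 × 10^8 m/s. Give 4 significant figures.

1.061 × 10^16 W

Power is [E]/[T] = [E]²/ℏ.
1 GeV² → 1/ℏ × (1 GeV in J)² = 2.433 × 10^14 W.
Result: 43.6 × 2.433 × 10^14 = 1.061 × 10^16 W.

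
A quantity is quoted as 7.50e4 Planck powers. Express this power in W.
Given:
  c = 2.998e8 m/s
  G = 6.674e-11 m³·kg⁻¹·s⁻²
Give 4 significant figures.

One Planck power: P_P = c⁵/G = 3.629e52 W.
7.50e4 × 3.629e52 W = 2.722e57 W

2.722e57 W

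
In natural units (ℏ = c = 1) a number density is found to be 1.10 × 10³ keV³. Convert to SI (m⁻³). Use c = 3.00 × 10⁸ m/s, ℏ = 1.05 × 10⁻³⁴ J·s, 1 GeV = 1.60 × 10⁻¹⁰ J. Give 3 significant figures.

1.44 × 10³² m⁻³

Number density is [L]⁻³ = [E]³/(ℏc)³.
1 GeV³ → 1/(ℏc)³ × (1 GeV in J)³ = 1.31 × 10⁴⁷ m⁻³.
Convert the energy scale: 1.10 × 10³ keV³ = 1.10 × 10⁻¹⁵ GeV³.
Result: 1.10 × 10⁻¹⁵ × 1.31 × 10⁴⁷ = 1.44 × 10³² m⁻³.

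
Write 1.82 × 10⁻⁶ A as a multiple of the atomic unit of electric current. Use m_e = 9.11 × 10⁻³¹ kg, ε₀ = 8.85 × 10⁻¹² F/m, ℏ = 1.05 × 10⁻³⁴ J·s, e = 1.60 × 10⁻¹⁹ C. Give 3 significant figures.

2.73 × 10⁻⁴

atomic unit of electric current: I_au = e E_h/ℏ = m_e e⁵/((4πε₀)²ℏ³) = 6.67 × 10⁻³ A.
1.82 × 10⁻⁶ / 6.67 × 10⁻³ = 2.73 × 10⁻⁴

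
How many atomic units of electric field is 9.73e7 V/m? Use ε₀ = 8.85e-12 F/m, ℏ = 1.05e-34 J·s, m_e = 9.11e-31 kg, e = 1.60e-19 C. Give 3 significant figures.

atomic unit of electric field: E_au = E_h/(e a₀) = m_e²e⁵/((4πε₀)³ℏ⁴) = 5.20e11 V/m.
9.73e7 / 5.20e11 = 1.87e-4

1.87e-4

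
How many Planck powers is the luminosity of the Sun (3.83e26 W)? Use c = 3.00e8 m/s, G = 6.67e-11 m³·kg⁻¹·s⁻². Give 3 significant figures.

Planck power: P_P = c⁵/G = 3.64e52 W.
3.83e26 / 3.64e52 = 1.05e-26

1.05e-26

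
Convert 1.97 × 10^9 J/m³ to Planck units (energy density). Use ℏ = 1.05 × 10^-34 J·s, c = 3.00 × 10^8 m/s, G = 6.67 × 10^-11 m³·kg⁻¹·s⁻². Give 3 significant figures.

4.21 × 10^-105

Planck energy density: u_P = c⁷/(ℏG²) = 4.68 × 10^113 J/m³.
1.97 × 10^9 / 4.68 × 10^113 = 4.21 × 10^-105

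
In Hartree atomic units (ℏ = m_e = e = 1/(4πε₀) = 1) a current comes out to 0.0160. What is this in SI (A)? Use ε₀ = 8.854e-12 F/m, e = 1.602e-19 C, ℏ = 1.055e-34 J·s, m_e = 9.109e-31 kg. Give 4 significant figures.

One atomic unit of electric current: I_au = e E_h/ℏ = m_e e⁵/((4πε₀)²ℏ³) = 6.612e-3 A.
0.0160 × 6.612e-3 A = 1.058e-4 A

1.058e-4 A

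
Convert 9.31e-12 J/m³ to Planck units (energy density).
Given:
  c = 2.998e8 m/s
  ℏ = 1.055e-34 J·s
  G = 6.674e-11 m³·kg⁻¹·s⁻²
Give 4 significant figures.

Planck energy density: u_P = c⁷/(ℏG²) = 4.632e113 J/m³.
9.31e-12 / 4.632e113 = 2.010e-125

2.010e-125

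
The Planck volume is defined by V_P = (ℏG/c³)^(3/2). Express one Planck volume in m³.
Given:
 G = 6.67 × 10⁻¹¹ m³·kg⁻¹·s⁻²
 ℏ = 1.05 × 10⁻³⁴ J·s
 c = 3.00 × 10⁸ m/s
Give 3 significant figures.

V_P = (ℏG/c³)^(3/2)
  = √(1.75 × 10⁻²⁰⁹)
  = 4.18 × 10⁻¹⁰⁵ m³

4.18 × 10⁻¹⁰⁵ m³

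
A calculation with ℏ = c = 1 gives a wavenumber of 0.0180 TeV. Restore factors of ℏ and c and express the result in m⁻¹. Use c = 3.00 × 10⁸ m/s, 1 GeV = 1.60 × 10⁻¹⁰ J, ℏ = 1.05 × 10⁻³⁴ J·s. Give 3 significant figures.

Inverse length is [E]/(ℏc).
1 GeV → 1/(ℏc) × (1 GeV in J) = 5.08 × 10¹⁵ m⁻¹.
Convert the energy scale: 0.0180 TeV = 18 GeV.
Result: 18 × 5.08 × 10¹⁵ = 9.14 × 10¹⁶ m⁻¹.

9.14 × 10¹⁶ m⁻¹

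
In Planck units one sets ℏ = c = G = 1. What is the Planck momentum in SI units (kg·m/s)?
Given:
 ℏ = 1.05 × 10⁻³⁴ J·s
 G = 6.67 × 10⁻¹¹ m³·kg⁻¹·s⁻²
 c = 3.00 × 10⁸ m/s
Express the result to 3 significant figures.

6.52 kg·m/s

p_P = √(ℏc³/G)
  = √(42.5)
  = 6.52 kg·m/s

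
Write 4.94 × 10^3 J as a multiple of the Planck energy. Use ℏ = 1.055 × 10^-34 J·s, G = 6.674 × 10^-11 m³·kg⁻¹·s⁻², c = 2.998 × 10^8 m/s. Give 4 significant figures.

Planck energy: E_P = √(ℏc⁵/G) = 1.957 × 10^9 J.
4.94 × 10^3 / 1.957 × 10^9 = 2.525 × 10^-6

2.525 × 10^-6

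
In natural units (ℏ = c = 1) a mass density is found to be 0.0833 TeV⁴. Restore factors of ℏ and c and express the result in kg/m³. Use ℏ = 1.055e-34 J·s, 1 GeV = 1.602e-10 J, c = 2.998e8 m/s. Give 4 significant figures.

Mass density is [E]/(c²[L]³) = [E]⁴/(ℏ³c⁵).
1 GeV⁴ → 1/(ℏ³c⁵) × (1 GeV in J)⁴ = 2.316e20 kg/m³.
Convert the energy scale: 0.0833 TeV⁴ = 8.33e10 GeV⁴.
Result: 8.33e10 × 2.316e20 = 1.929e31 kg/m³.

1.929e31 kg/m³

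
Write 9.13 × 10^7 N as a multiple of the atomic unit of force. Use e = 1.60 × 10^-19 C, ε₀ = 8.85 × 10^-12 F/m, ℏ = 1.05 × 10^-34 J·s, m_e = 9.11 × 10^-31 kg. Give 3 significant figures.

atomic unit of force: F_au = E_h/a₀ = m_e²e⁶/((4πε₀)³ℏ⁴) = 8.33 × 10^-8 N.
9.13 × 10^7 / 8.33 × 10^-8 = 1.10 × 10^15

1.10 × 10^15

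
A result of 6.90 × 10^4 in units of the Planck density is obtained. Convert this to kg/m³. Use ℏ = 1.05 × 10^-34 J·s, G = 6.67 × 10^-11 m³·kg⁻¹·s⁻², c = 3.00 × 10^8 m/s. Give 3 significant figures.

3.59 × 10^101 kg/m³

One Planck density: ρ_P = c⁵/(ℏG²) = 5.20 × 10^96 kg/m³.
6.90 × 10^4 × 5.20 × 10^96 kg/m³ = 3.59 × 10^101 kg/m³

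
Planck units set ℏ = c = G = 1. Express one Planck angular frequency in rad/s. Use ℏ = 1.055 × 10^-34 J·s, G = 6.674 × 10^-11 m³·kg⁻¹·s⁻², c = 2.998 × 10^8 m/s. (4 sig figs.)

Dimensional analysis gives ω_P = √(c⁵/(ℏG)).
  = √(3.440 × 10^86)
  = 1.855 × 10^43 rad/s

1.855 × 10^43 rad/s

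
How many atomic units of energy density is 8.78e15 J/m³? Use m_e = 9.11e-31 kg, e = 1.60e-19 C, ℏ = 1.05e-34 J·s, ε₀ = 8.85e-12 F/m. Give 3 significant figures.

atomic unit of energy density: u_au = E_h/a₀³ = m_e⁴e¹⁰/((4πε₀)⁵ℏ⁸) = 3.01e13 J/m³.
8.78e15 / 3.01e13 = 291

291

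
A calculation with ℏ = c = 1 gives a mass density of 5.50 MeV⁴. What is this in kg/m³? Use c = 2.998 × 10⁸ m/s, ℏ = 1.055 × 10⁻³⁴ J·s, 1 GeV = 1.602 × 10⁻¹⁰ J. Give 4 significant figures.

Mass density is [E]/(c²[L]³) = [E]⁴/(ℏ³c⁵).
1 GeV⁴ → 1/(ℏ³c⁵) × (1 GeV in J)⁴ = 2.316 × 10²⁰ kg/m³.
Convert the energy scale: 5.50 MeV⁴ = 5.50 × 10⁻¹² GeV⁴.
Result: 5.50 × 10⁻¹² × 2.316 × 10²⁰ = 1.274 × 10⁹ kg/m³.

1.274 × 10⁹ kg/m³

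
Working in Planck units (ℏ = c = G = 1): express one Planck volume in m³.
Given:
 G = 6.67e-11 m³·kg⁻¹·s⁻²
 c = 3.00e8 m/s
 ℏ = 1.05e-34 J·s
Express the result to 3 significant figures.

4.18e-105 m³

Dimensional analysis gives V_P = (ℏG/c³)^(3/2).
  = √(1.75e-209)
  = 4.18e-105 m³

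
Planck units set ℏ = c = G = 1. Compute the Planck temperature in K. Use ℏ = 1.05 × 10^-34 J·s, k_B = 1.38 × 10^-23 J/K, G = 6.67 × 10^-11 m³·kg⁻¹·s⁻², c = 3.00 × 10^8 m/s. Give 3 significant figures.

Dimensional analysis gives T_P = √(ℏc⁵/G) / k_B.
  = √(3.83 × 10^18) × 7.25 × 10^22
  = 1.42 × 10^32 K

1.42 × 10^32 K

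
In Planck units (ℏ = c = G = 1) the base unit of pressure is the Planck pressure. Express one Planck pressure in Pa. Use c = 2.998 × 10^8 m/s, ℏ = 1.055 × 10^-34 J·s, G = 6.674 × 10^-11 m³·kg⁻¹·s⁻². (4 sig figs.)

4.632 × 10^113 Pa

p_P = c⁷/(ℏG²)
  = 2.177 × 10^59 / 4.699 × 10^-55
  = 4.632 × 10^113 Pa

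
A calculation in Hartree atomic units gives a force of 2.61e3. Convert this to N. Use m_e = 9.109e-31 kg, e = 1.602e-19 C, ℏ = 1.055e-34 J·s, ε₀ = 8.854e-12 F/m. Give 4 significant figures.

2.145e-4 N

One atomic unit of force: F_au = E_h/a₀ = m_e²e⁶/((4πε₀)³ℏ⁴) = 8.220e-8 N.
2.61e3 × 8.220e-8 N = 2.145e-4 N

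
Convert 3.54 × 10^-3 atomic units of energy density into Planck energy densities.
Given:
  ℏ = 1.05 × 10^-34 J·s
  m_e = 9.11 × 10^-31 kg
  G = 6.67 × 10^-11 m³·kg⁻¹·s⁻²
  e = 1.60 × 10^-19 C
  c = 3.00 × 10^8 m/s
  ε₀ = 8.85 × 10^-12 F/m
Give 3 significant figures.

2.28 × 10^-103

atomic unit of energy density: u_au = E_h/a₀³ = m_e⁴e¹⁰/((4πε₀)⁵ℏ⁸) = 3.01 × 10^13 J/m³
Planck energy density: u_P = c⁷/(ℏG²) = 4.68 × 10^113 J/m³
3.54 × 10^-3 × 3.01 × 10^13 / 4.68 × 10^113 = 2.28 × 10^-103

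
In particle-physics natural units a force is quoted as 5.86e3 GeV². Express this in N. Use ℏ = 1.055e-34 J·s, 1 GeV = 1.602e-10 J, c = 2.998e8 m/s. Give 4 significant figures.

Force is [E]/[L] = [E]²/(ℏc); restore (ℏc)⁻¹.
1 GeV² → 1/(ℏc) × (1 GeV in J)² = 8.114e5 N.
Result: 5.86e3 × 8.114e5 = 4.755e9 N.

4.755e9 N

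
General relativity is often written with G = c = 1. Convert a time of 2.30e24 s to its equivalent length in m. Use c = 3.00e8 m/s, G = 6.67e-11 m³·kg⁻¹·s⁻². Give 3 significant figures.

6.90e32 m

Time → length via c.
2.30e24 s × (c) = 6.90e32 m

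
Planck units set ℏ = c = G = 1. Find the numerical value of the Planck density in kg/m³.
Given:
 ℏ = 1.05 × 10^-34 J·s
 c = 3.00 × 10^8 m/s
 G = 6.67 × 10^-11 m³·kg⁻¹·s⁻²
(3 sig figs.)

Dimensional analysis gives ρ_P = c⁵/(ℏG²).
  = 2.43 × 10^42 / 4.67 × 10^-55
  = 5.20 × 10^96 kg/m³

5.20 × 10^96 kg/m³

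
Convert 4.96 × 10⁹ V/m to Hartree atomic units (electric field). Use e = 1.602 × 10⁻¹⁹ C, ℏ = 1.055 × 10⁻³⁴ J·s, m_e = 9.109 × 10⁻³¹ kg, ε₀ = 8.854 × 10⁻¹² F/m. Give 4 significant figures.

atomic unit of electric field: E_au = E_h/(e a₀) = m_e²e⁵/((4πε₀)³ℏ⁴) = 5.131 × 10¹¹ V/m.
4.96 × 10⁹ / 5.131 × 10¹¹ = 9.667 × 10⁻³

9.667 × 10⁻³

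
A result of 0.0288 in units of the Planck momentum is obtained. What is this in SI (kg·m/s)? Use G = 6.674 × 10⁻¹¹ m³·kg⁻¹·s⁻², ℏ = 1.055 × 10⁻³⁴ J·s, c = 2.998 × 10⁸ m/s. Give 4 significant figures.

0.1880 kg·m/s

One Planck momentum: p_P = √(ℏc³/G) = 6.527 kg·m/s.
0.0288 × 6.527 kg·m/s = 0.1880 kg·m/s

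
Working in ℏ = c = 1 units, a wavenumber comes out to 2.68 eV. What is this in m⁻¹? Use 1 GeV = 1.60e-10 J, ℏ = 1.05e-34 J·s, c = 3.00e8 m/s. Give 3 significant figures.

1.36e7 m⁻¹

Inverse length is [E]/(ℏc).
1 GeV → 1/(ℏc) × (1 GeV in J) = 5.08e15 m⁻¹.
Convert the energy scale: 2.68 eV = 2.68e-9 GeV.
Result: 2.68e-9 × 5.08e15 = 1.36e7 m⁻¹.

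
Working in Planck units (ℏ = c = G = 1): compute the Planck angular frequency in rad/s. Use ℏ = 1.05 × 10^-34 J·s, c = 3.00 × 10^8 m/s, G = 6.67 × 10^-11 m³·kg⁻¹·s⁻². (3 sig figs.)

Dimensional analysis gives ω_P = √(c⁵/(ℏG)).
  = √(3.47 × 10^86)
  = 1.86 × 10^43 rad/s

1.86 × 10^43 rad/s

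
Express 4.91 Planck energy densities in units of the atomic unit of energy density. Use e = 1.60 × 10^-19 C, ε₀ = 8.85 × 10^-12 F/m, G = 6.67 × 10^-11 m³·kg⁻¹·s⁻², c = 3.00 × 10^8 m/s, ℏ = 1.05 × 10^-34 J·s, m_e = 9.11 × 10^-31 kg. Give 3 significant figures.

Planck energy density: u_P = c⁷/(ℏG²) = 4.68 × 10^113 J/m³
atomic unit of energy density: u_au = E_h/a₀³ = m_e⁴e¹⁰/((4πε₀)⁵ℏ⁸) = 3.01 × 10^13 J/m³
4.91 × 4.68 × 10^113 / 3.01 × 10^13 = 7.63 × 10^100

7.63 × 10^100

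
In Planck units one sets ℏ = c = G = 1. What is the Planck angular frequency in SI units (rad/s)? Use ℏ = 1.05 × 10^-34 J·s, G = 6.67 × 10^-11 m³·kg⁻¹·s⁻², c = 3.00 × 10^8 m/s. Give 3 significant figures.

1.86 × 10^43 rad/s

ω_P = √(c⁵/(ℏG))
  = √(3.47 × 10^86)
  = 1.86 × 10^43 rad/s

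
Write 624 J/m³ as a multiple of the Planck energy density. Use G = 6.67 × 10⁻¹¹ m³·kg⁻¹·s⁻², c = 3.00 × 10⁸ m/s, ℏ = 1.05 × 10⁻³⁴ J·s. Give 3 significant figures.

1.33 × 10⁻¹¹¹

Planck energy density: u_P = c⁷/(ℏG²) = 4.68 × 10¹¹³ J/m³.
624 / 4.68 × 10¹¹³ = 1.33 × 10⁻¹¹¹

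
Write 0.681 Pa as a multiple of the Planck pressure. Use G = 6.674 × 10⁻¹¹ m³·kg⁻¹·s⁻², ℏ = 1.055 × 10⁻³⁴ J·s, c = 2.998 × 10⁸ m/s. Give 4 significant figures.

1.470 × 10⁻¹¹⁴

Planck pressure: p_P = c⁷/(ℏG²) = 4.632 × 10¹¹³ Pa.
0.681 / 4.632 × 10¹¹³ = 1.470 × 10⁻¹¹⁴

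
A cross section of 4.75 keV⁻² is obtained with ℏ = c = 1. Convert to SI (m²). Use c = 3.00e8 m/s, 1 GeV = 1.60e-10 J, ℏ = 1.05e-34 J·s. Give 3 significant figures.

Area is [L]² = [E]⁻²·(ℏc)²; restore (ℏc)².
1 GeV⁻² → (ℏc)² × (1 GeV in J)⁻² = 3.88e-32 m².
Convert the energy scale: 4.75 keV⁻² = 4.75e12 GeV⁻².
Result: 4.75e12 × 3.88e-32 = 1.84e-19 m².

1.84e-19 m²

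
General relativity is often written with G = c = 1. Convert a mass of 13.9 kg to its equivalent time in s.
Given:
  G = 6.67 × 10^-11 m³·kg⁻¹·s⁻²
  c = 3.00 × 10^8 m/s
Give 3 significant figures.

Mass → time via G/c³.
13.9 kg × (G/c³) = 3.43 × 10^-35 s

3.43 × 10^-35 s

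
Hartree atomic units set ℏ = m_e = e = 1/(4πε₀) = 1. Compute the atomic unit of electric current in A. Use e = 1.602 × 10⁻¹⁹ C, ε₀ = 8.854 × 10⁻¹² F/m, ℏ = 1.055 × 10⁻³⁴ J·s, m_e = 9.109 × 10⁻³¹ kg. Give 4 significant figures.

The unique combination of the constants set to 1 with dimensions of current is I_au = e E_h/ℏ = m_e e⁵/((4πε₀)²ℏ³).
E_h = 4.354 × 10⁻¹⁸ J
e·E_h/ℏ = 6.612 × 10⁻³ A

6.612 × 10⁻³ A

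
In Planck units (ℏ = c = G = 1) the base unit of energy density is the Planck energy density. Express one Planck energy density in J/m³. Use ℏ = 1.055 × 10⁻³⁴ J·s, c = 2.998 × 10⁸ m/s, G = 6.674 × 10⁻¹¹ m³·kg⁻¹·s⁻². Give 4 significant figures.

u_P = c⁷/(ℏG²)
  = 2.177 × 10⁵⁹ / 4.699 × 10⁻⁵⁵
  = 4.632 × 10¹¹³ J/m³

4.632 × 10¹¹³ J/m³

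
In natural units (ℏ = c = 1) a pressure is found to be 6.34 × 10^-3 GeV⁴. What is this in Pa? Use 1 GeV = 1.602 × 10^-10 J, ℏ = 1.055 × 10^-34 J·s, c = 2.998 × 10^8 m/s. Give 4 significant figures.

Pressure is [E]/[L]³ = [E]⁴/(ℏc)³.
1 GeV⁴ → 1/(ℏc)³ × (1 GeV in J)⁴ = 2.082 × 10^37 Pa.
Result: 6.34 × 10^-3 × 2.082 × 10^37 = 1.320 × 10^35 Pa.

1.320 × 10^35 Pa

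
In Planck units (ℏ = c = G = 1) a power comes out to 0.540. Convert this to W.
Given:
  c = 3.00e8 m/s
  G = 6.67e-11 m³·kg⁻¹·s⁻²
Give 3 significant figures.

1.97e52 W

One Planck power: P_P = c⁵/G = 3.64e52 W.
0.540 × 3.64e52 W = 1.97e52 W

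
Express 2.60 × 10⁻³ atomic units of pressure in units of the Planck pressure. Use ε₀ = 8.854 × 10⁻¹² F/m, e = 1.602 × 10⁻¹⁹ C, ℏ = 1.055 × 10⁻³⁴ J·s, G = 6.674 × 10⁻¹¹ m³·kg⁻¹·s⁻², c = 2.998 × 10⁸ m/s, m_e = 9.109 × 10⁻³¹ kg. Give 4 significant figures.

atomic unit of pressure: P_au = E_h/a₀³ = m_e⁴e¹⁰/((4πε₀)⁵ℏ⁸) = 2.929 × 10¹³ Pa
Planck pressure: p_P = c⁷/(ℏG²) = 4.632 × 10¹¹³ Pa
2.60 × 10⁻³ × 2.929 × 10¹³ / 4.632 × 10¹¹³ = 1.644 × 10⁻¹⁰³

1.644 × 10⁻¹⁰³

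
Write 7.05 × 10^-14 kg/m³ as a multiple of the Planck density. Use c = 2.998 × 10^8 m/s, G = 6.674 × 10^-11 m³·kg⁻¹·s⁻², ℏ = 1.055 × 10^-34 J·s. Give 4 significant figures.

Planck density: ρ_P = c⁵/(ℏG²) = 5.154 × 10^96 kg/m³.
7.05 × 10^-14 / 5.154 × 10^96 = 1.368 × 10^-110

1.368 × 10^-110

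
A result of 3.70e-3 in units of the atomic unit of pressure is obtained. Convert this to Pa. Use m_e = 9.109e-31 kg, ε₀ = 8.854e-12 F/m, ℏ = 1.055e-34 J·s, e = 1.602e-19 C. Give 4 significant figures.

One atomic unit of pressure: P_au = E_h/a₀³ = m_e⁴e¹⁰/((4πε₀)⁵ℏ⁸) = 2.929e13 Pa.
3.70e-3 × 2.929e13 Pa = 1.084e11 Pa

1.084e11 Pa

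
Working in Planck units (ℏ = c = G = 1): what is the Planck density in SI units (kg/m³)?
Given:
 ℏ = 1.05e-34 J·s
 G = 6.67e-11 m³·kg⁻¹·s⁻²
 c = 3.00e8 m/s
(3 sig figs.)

The unique combination of the constants set to 1 with dimensions of density is ρ_P = c⁵/(ℏG²).
  = 2.43e42 / 4.67e-55
  = 5.20e96 kg/m³

5.20e96 kg/m³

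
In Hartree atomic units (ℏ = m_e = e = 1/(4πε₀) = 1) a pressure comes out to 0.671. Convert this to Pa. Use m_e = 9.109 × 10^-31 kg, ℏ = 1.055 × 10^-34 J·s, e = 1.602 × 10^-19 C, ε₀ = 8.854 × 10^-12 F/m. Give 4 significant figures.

One atomic unit of pressure: P_au = E_h/a₀³ = m_e⁴e¹⁰/((4πε₀)⁵ℏ⁸) = 2.929 × 10^13 Pa.
0.671 × 2.929 × 10^13 Pa = 1.965 × 10^13 Pa

1.965 × 10^13 Pa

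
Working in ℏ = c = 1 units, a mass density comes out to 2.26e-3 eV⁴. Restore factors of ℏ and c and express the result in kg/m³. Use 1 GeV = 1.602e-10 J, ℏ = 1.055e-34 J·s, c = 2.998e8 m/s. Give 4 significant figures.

Mass density is [E]/(c²[L]³) = [E]⁴/(ℏ³c⁵).
1 GeV⁴ → 1/(ℏ³c⁵) × (1 GeV in J)⁴ = 2.316e20 kg/m³.
Convert the energy scale: 2.26e-3 eV⁴ = 2.26e-39 GeV⁴.
Result: 2.26e-39 × 2.316e20 = 5.234e-19 kg/m³.

5.234e-19 kg/m³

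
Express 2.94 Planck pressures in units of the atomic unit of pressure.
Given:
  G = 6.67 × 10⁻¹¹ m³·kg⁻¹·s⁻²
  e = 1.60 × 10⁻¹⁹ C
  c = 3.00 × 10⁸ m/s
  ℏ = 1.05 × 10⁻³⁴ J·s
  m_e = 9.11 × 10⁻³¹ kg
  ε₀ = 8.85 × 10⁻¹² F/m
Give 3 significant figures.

Planck pressure: p_P = c⁷/(ℏG²) = 4.68 × 10¹¹³ Pa
atomic unit of pressure: P_au = E_h/a₀³ = m_e⁴e¹⁰/((4πε₀)⁵ℏ⁸) = 3.01 × 10¹³ Pa
2.94 × 4.68 × 10¹¹³ / 3.01 × 10¹³ = 4.57 × 10¹⁰⁰

4.57 × 10¹⁰⁰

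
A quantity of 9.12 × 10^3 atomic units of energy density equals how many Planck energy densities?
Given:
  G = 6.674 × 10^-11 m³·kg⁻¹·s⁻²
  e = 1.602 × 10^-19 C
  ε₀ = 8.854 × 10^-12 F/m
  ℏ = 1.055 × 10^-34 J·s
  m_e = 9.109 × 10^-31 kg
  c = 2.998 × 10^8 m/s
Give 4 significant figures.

5.767 × 10^-97

atomic unit of energy density: u_au = E_h/a₀³ = m_e⁴e¹⁰/((4πε₀)⁵ℏ⁸) = 2.929 × 10^13 J/m³
Planck energy density: u_P = c⁷/(ℏG²) = 4.632 × 10^113 J/m³
9.12 × 10^3 × 2.929 × 10^13 / 4.632 × 10^113 = 5.767 × 10^-97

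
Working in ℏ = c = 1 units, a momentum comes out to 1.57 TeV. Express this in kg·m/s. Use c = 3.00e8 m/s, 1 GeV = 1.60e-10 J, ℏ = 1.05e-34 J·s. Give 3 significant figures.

Momentum is [E]/c; divide by c.
1 GeV → 1/c × (1 GeV in J) = 5.33e-19 kg·m/s.
Convert the energy scale: 1.57 TeV = 1.57e3 GeV.
Result: 1.57e3 × 5.33e-19 = 8.37e-16 kg·m/s.

8.37e-16 kg·m/s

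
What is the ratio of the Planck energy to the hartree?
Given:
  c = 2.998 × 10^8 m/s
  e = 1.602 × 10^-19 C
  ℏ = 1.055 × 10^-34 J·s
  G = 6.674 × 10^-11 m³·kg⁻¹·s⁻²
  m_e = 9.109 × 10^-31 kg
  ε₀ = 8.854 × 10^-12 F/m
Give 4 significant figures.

4.494 × 10^26

Planck energy: E_P = √(ℏc⁵/G) = 1.957 × 10^9 J
hartree: E_h = m_e e⁴/(4πε₀ℏ)² = 4.354 × 10^-18 J
ratio = 1.957 × 10^9 / 4.354 × 10^-18 = 4.494 × 10^26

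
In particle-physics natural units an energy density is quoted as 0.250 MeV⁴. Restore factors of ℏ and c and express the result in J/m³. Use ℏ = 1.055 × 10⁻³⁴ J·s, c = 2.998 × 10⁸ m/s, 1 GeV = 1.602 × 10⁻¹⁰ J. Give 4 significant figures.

[E]/[L]³ = [E]⁴/(ℏc)³; restore (ℏc)⁻³.
1 GeV⁴ → 1/(ℏc)³ × (1 GeV in J)⁴ = 2.082 × 10³⁷ J/m³.
Convert the energy scale: 0.250 MeV⁴ = 2.50 × 10⁻¹³ GeV⁴.
Result: 2.50 × 10⁻¹³ × 2.082 × 10³⁷ = 5.204 × 10²⁴ J/m³.

5.204 × 10²⁴ J/m³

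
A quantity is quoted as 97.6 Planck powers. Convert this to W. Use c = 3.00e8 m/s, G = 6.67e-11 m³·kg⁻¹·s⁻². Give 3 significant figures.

3.56e54 W

One Planck power: P_P = c⁵/G = 3.64e52 W.
97.6 × 3.64e52 W = 3.56e54 W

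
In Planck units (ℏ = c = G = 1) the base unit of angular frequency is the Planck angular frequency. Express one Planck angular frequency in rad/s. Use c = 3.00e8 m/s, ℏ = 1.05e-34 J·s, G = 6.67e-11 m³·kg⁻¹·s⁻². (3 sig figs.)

1.86e43 rad/s

ω_P = √(c⁵/(ℏG))
  = √(3.47e86)
  = 1.86e43 rad/s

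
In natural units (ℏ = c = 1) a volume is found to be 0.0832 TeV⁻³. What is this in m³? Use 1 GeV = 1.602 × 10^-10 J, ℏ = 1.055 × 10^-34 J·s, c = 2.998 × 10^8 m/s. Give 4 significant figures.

6.403 × 10^-58 m³

Volume is [L]³ = [E]⁻³·(ℏc)³.
1 GeV⁻³ → (ℏc)³ × (1 GeV in J)⁻³ = 7.696 × 10^-48 m³.
Convert the energy scale: 0.0832 TeV⁻³ = 8.32 × 10^-11 GeV⁻³.
Result: 8.32 × 10^-11 × 7.696 × 10^-48 = 6.403 × 10^-58 m³.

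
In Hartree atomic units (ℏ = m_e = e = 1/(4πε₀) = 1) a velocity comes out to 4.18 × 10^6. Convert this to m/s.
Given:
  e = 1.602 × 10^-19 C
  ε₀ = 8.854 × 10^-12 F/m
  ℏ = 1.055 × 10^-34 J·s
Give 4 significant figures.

9.139 × 10^12 m/s

One atomic unit of velocity: v_au = e²/(4πε₀ℏ) = 2.186 × 10^6 m/s.
4.18 × 10^6 × 2.186 × 10^6 m/s = 9.139 × 10^12 m/s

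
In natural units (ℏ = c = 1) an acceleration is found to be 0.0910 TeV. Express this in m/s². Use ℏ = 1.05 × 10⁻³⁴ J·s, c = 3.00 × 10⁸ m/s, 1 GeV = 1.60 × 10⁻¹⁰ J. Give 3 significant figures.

4.16 × 10³⁴ m/s²

Acceleration is [L]/[T]² = c·[E]/ℏ.
1 GeV → c/ℏ × (1 GeV in J) = 4.57 × 10³² m/s².
Convert the energy scale: 0.0910 TeV = 91 GeV.
Result: 91 × 4.57 × 10³² = 4.16 × 10³⁴ m/s².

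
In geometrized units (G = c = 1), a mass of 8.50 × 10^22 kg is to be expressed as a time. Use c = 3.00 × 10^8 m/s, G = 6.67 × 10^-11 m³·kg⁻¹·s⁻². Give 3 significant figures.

2.10 × 10^-13 s

Mass → time via G/c³.
8.50 × 10^22 kg × (G/c³) = 2.10 × 10^-13 s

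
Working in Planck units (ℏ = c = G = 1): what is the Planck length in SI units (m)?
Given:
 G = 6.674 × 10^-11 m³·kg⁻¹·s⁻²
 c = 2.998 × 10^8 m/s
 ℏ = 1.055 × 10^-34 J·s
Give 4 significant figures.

The unique combination of the constants set to 1 with dimensions of length is ℓ_P = √(ℏG/c³).
  = √(2.613 × 10^-70)
  = 1.616 × 10^-35 m

1.616 × 10^-35 m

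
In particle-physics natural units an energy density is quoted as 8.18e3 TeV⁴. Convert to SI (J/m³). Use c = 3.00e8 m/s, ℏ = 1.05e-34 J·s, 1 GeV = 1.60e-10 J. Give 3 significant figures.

1.72e53 J/m³

[E]/[L]³ = [E]⁴/(ℏc)³; restore (ℏc)⁻³.
1 GeV⁴ → 1/(ℏc)³ × (1 GeV in J)⁴ = 2.10e37 J/m³.
Convert the energy scale: 8.18e3 TeV⁴ = 8.18e15 GeV⁴.
Result: 8.18e15 × 2.10e37 = 1.72e53 J/m³.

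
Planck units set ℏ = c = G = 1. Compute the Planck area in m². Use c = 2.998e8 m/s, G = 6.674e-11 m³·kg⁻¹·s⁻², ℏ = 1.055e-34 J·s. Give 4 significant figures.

From ℏ = c = G = 1 the area scale is A_P = ℏG/c³.
  = 7.041e-45 / 2.695e25
  = 2.613e-70 m²

2.613e-70 m²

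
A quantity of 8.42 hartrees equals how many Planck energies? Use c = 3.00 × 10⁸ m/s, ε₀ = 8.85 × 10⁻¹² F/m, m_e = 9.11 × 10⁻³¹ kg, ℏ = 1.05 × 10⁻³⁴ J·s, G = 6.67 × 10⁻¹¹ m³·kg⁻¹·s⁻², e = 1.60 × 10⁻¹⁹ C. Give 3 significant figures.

1.88 × 10⁻²⁶

hartree: E_h = m_e e⁴/(4πε₀ℏ)² = 4.38 × 10⁻¹⁸ J
Planck energy: E_P = √(ℏc⁵/G) = 1.96 × 10⁹ J
8.42 × 4.38 × 10⁻¹⁸ / 1.96 × 10⁹ = 1.88 × 10⁻²⁶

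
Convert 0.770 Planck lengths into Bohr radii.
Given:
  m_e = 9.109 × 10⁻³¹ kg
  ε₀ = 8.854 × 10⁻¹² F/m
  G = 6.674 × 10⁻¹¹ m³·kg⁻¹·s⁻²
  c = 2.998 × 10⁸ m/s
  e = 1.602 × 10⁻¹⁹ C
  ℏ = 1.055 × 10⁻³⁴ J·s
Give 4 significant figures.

Planck length: ℓ_P = √(ℏG/c³) = 1.616 × 10⁻³⁵ m
Bohr radius: a₀ = 4πε₀ℏ²/(m_e e²) = 5.297 × 10⁻¹¹ m
0.770 × 1.616 × 10⁻³⁵ / 5.297 × 10⁻¹¹ = 2.350 × 10⁻²⁵

2.350 × 10⁻²⁵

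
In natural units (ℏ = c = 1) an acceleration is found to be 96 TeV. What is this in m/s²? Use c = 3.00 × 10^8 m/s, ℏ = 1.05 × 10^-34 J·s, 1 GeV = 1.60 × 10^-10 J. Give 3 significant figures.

Acceleration is [L]/[T]² = c·[E]/ℏ.
1 GeV → c/ℏ × (1 GeV in J) = 4.57 × 10^32 m/s².
Convert the energy scale: 96 TeV = 9.60 × 10^4 GeV.
Result: 9.60 × 10^4 × 4.57 × 10^32 = 4.39 × 10^37 m/s².

4.39 × 10^37 m/s²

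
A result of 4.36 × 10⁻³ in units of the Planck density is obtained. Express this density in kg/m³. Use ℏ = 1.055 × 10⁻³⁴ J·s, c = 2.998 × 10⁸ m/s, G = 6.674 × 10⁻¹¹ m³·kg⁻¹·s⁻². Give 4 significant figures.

One Planck density: ρ_P = c⁵/(ℏG²) = 5.154 × 10⁹⁶ kg/m³.
4.36 × 10⁻³ × 5.154 × 10⁹⁶ kg/m³ = 2.247 × 10⁹⁴ kg/m³

2.247 × 10⁹⁴ kg/m³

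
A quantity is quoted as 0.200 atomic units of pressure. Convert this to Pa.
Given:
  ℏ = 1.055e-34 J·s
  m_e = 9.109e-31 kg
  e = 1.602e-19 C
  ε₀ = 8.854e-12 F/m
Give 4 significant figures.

5.858e12 Pa

One atomic unit of pressure: P_au = E_h/a₀³ = m_e⁴e¹⁰/((4πε₀)⁵ℏ⁸) = 2.929e13 Pa.
0.200 × 2.929e13 Pa = 5.858e12 Pa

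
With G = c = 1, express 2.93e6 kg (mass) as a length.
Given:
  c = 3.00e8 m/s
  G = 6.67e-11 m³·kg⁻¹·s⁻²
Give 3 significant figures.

2.17e-21 m

In G = c = 1 units mass has dimensions of length; the conversion factor is G/c².
2.93e6 kg × (G/c²) = 2.17e-21 m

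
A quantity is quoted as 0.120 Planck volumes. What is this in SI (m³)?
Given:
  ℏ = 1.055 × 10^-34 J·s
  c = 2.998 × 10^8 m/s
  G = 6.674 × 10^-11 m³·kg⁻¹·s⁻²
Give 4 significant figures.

5.069 × 10^-106 m³

One Planck volume: V_P = (ℏG/c³)^(3/2) = 4.224 × 10^-105 m³.
0.120 × 4.224 × 10^-105 m³ = 5.069 × 10^-106 m³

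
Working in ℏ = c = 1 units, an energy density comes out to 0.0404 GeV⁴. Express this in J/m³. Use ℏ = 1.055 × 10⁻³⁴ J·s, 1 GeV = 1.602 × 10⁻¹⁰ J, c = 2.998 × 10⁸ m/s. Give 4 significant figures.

[E]/[L]³ = [E]⁴/(ℏc)³; restore (ℏc)⁻³.
1 GeV⁴ → 1/(ℏc)³ × (1 GeV in J)⁴ = 2.082 × 10³⁷ J/m³.
Result: 0.0404 × 2.082 × 10³⁷ = 8.410 × 10³⁵ J/m³.

8.410 × 10³⁵ J/m³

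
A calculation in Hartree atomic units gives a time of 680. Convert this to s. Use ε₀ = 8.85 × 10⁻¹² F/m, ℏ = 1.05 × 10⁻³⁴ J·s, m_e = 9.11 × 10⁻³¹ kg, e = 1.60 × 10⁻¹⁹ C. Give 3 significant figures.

One atomic unit of time: τ_au = (4πε₀)²ℏ³/(m_e e⁴) = 2.40 × 10⁻¹⁷ s.
680 × 2.40 × 10⁻¹⁷ s = 1.63 × 10⁻¹⁴ s

1.63 × 10⁻¹⁴ s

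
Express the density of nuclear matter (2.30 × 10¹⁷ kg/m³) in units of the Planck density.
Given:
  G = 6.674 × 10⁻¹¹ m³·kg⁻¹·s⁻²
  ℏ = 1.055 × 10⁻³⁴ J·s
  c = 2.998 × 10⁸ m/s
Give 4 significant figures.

4.463 × 10⁻⁸⁰

Planck density: ρ_P = c⁵/(ℏG²) = 5.154 × 10⁹⁶ kg/m³.
2.30 × 10¹⁷ / 5.154 × 10⁹⁶ = 4.463 × 10⁻⁸⁰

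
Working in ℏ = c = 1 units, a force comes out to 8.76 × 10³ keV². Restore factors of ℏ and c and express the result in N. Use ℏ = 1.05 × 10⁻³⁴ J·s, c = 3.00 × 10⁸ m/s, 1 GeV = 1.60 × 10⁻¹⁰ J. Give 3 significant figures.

Force is [E]/[L] = [E]²/(ℏc); restore (ℏc)⁻¹.
1 GeV² → 1/(ℏc) × (1 GeV in J)² = 8.13 × 10⁵ N.
Convert the energy scale: 8.76 × 10³ keV² = 8.76 × 10⁻⁹ GeV².
Result: 8.76 × 10⁻⁹ × 8.13 × 10⁵ = 7.12 × 10⁻³ N.

7.12 × 10⁻³ N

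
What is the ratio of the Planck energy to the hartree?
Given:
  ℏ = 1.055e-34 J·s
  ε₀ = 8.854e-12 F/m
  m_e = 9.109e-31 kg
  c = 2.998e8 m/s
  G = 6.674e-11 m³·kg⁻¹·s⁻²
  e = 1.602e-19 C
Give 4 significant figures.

4.494e26

Planck energy: E_P = √(ℏc⁵/G) = 1.957e9 J
hartree: E_h = m_e e⁴/(4πε₀ℏ)² = 4.354e-18 J
ratio = 1.957e9 / 4.354e-18 = 4.494e26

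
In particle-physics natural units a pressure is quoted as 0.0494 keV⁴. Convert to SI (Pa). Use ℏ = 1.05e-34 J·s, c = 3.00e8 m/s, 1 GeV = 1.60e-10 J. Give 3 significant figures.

1.04e12 Pa

Pressure is [E]/[L]³ = [E]⁴/(ℏc)³.
1 GeV⁴ → 1/(ℏc)³ × (1 GeV in J)⁴ = 2.10e37 Pa.
Convert the energy scale: 0.0494 keV⁴ = 4.94e-26 GeV⁴.
Result: 4.94e-26 × 2.10e37 = 1.04e12 Pa.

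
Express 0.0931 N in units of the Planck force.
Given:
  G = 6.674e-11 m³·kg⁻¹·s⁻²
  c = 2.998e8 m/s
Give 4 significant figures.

Planck force: F_P = c⁴/G = 1.210e44 N.
0.0931 / 1.210e44 = 7.691e-46

7.691e-46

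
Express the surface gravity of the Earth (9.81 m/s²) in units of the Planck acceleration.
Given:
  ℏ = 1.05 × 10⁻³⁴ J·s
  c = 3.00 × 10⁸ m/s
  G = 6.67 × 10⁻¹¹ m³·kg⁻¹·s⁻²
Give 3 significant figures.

1.76 × 10⁻⁵¹

Planck acceleration: a_P = √(c⁷/(ℏG)) = 5.59 × 10⁵¹ m/s².
9.81 / 5.59 × 10⁵¹ = 1.76 × 10⁻⁵¹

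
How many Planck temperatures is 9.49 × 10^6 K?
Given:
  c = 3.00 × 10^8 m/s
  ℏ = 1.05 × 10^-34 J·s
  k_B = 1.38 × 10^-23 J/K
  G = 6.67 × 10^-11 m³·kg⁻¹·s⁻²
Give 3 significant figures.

6.70 × 10^-26

Planck temperature: T_P = √(ℏc⁵/G) / k_B = 1.42 × 10^32 K.
9.49 × 10^6 / 1.42 × 10^32 = 6.70 × 10^-26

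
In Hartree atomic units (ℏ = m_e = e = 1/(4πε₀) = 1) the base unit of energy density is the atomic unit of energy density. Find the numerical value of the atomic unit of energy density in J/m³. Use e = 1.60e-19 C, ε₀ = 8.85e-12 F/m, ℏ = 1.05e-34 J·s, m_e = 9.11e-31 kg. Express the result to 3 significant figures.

u_au = E_h/a₀³ = m_e⁴e¹⁰/((4πε₀)⁵ℏ⁸)
E_h = 4.38e-18 J
a₀ = 5.26e-11 m
E_h/a₀³ = 3.01e13 J/m³

3.01e13 J/m³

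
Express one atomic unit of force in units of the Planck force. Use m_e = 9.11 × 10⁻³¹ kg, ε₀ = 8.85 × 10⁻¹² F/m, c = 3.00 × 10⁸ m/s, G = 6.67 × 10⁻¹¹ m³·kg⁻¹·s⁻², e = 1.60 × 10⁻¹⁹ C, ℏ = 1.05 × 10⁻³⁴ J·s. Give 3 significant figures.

atomic unit of force: F_au = E_h/a₀ = m_e²e⁶/((4πε₀)³ℏ⁴) = 8.33 × 10⁻⁸ N
Planck force: F_P = c⁴/G = 1.21 × 10⁴⁴ N
ratio = 8.33 × 10⁻⁸ / 1.21 × 10⁴⁴ = 6.86 × 10⁻⁵²

6.86 × 10⁻⁵²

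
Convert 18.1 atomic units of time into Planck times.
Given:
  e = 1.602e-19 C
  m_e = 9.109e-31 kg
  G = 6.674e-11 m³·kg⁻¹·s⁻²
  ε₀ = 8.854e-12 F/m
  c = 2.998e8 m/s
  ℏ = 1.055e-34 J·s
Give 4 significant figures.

8.133e27

atomic unit of time: τ_au = (4πε₀)²ℏ³/(m_e e⁴) = 2.423e-17 s
Planck time: t_P = √(ℏG/c⁵) = 5.392e-44 s
18.1 × 2.423e-17 / 5.392e-44 = 8.133e27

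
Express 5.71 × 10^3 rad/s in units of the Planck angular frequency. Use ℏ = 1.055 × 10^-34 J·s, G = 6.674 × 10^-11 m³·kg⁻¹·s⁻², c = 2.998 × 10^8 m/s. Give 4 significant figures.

Planck angular frequency: ω_P = √(c⁵/(ℏG)) = 1.855 × 10^43 rad/s.
5.71 × 10^3 / 1.855 × 10^43 = 3.079 × 10^-40

3.079 × 10^-40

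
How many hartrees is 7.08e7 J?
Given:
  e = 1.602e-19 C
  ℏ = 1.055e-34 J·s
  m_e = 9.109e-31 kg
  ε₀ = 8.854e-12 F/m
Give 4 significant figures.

hartree: E_h = m_e e⁴/(4πε₀ℏ)² = 4.354e-18 J.
7.08e7 / 4.354e-18 = 1.626e25

1.626e25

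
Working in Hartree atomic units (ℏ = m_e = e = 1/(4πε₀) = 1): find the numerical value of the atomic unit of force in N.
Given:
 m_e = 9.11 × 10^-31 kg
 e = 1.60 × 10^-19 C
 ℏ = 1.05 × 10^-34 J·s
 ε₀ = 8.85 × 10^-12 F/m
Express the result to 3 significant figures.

Dimensional analysis gives F_au = E_h/a₀ = m_e²e⁶/((4πε₀)³ℏ⁴).
E_h = 4.38 × 10^-18 J
a₀ = 5.26 × 10^-11 m
E_h/a₀ = 8.33 × 10^-8 N

8.33 × 10^-8 N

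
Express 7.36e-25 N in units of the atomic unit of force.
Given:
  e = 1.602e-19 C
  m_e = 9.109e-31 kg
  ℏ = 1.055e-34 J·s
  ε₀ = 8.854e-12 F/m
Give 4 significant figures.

8.954e-18

atomic unit of force: F_au = E_h/a₀ = m_e²e⁶/((4πε₀)³ℏ⁴) = 8.220e-8 N.
7.36e-25 / 8.220e-8 = 8.954e-18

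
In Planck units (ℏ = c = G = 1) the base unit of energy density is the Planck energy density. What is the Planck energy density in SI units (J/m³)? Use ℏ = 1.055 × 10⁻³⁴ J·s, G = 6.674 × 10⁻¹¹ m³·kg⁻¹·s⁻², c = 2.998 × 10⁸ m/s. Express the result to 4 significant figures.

4.632 × 10¹¹³ J/m³

u_P = c⁷/(ℏG²)
  = 2.177 × 10⁵⁹ / 4.699 × 10⁻⁵⁵
  = 4.632 × 10¹¹³ J/m³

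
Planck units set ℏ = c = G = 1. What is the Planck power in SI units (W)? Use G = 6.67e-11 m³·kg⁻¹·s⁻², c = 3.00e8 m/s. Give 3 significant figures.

3.64e52 W

The unique combination of the constants set to 1 with dimensions of power is P_P = c⁵/G.
  = 2.43e42 / 6.67e-11
  = 3.64e52 W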